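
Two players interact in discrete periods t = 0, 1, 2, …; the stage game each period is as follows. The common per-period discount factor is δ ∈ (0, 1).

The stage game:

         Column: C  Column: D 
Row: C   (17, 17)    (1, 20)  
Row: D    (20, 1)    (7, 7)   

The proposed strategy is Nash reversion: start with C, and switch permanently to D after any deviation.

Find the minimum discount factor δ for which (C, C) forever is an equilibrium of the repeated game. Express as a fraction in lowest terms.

3/13

One-period gain from deviating is 20 − 17 = 3. The loss is 17 − 7 = 10 in every subsequent period, with present value 10·δ/(1−δ).
Deviation is unprofitable when 10·δ/(1−δ) ≥ 3, i.e. δ/(1−δ) ≥ 3/10.
Equivalently δ ≥ 3/(3+10) = 3/13.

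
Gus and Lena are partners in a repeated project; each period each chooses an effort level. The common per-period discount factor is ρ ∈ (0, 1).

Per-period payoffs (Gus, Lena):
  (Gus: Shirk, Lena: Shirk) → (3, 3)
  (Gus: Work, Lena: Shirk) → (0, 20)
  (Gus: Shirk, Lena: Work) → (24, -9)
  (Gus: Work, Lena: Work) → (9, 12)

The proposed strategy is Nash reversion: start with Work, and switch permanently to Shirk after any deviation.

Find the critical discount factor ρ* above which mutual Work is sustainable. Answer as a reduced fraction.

Gus's threshold: (24−9)/(24−3) = 5/7.
Lena's threshold: (20−12)/(20−3) = 8/17.
5/7 > 8/17, so Gus binds and ρ* = 5/7.

5/7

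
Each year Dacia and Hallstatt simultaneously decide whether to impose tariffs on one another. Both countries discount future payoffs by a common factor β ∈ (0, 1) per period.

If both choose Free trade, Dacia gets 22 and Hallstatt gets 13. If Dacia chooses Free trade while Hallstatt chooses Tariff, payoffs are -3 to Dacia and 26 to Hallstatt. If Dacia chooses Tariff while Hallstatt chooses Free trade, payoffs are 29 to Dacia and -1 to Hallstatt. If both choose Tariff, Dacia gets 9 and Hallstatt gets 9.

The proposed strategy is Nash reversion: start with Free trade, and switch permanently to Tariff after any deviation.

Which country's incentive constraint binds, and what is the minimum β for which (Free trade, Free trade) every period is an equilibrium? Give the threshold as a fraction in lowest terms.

Dacia's threshold: (29−22)/(29−9) = 7/20.
Hallstatt's threshold: (26−13)/(26−9) = 13/17.
7/20 < 13/17, so Hallstatt binds and β* = 13/17.

Hallstatt; β ≥ 13/17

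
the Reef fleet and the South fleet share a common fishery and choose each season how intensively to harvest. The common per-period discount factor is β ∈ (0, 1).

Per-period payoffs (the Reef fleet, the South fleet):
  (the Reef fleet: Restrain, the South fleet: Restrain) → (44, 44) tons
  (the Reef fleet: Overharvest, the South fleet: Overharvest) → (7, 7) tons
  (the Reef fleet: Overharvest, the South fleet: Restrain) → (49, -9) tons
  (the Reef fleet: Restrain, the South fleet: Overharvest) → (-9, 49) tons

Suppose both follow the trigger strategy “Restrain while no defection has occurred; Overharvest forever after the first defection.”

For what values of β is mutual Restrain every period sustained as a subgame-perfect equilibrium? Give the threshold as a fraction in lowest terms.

5/42

Under grim trigger the critical discount factor is (T−C)/(T−P) with T = 49, C = 44, P = 7.
β* = (49−44)/(49−7) = 5/42.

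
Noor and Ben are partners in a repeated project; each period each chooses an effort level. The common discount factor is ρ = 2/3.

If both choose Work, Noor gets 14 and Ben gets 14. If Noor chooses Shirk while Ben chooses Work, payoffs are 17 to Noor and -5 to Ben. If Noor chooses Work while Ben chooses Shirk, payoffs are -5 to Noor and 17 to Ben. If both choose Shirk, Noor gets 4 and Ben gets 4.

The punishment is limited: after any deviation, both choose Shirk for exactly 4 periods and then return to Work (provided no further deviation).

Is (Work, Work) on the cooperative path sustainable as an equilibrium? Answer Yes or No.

A one-shot deviation gives 17 now, then 4 for 4 periods, then back to 14.
Gain from deviating: (17−14) today; loss: (14−4) in each of the next 4 periods.
No-deviation condition: (14−4)(ρ+…+ρ^4) ≥ 17−14, i.e. ρ+…+ρ^4 ≥ 3/10.
At ρ = 2/3: ρ+…+ρ^4 = 1.6049 ≥ 0.3000.
So cooperation is sustainable.

Yes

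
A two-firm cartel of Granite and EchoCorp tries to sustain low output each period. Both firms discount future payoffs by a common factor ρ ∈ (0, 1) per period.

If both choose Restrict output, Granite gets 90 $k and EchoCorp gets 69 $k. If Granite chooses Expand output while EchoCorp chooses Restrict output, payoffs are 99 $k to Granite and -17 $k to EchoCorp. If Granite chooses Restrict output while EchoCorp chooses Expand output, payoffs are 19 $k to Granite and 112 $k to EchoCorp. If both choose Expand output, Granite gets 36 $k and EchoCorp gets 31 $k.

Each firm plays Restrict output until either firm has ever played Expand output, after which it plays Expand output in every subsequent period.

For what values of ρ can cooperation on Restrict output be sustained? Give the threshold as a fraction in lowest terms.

Granite: cooperation gives 90 each period; deviation gives 99 once then 36 forever.
  90/(1−ρ) ≥ 99 + 36ρ/(1−ρ) ⇒ ρ ≥ 9/63 = 1/7.
EchoCorp: cooperation gives 69 each period; deviation gives 112 once then 31 forever.
  ρ ≥ 43/81.
Both must hold, so the binding constraint is EchoCorp's: ρ ≥ 43/81.

43/81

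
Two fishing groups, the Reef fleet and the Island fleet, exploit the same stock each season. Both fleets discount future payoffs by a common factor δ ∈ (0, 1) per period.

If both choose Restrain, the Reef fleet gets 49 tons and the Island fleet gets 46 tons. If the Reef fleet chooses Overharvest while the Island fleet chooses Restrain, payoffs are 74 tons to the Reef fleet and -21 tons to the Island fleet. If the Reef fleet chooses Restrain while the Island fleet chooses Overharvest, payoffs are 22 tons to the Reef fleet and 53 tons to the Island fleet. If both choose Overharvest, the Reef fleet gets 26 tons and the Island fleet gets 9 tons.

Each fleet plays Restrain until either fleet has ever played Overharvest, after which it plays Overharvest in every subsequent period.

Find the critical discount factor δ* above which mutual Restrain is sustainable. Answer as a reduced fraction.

25/48

For the Reef fleet: deviation gain 74−49 = 25, per-period punishment loss 49−26 = 23. IC gives δ ≥ 25/48.
For the Island fleet: gain 7, loss 37 per period, so δ ≥ 7/44.
The tighter constraint is the Reef fleet's, so cooperation needs δ ≥ 25/48.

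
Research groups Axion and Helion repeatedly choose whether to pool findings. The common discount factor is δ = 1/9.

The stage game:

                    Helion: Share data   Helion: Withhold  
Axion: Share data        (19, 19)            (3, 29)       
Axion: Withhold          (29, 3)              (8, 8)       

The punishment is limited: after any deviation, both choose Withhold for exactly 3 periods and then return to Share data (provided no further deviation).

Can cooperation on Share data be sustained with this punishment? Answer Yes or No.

No

Comparing payoff streams over the 4 periods until play realigns: cooperate → 19(1+δ+…+δ^3); deviate → 29 + 8(δ+…+δ^3).
Cooperation is sustained iff (19−8)(δ+…+δ^3) ≥ 29−19.
δ+…+δ^3 = 1/9·(1−(1/9)^3)/(1−1/9) = 0.1248, and (29−19)/(19−8) = 0.9091.
0.1248 < 0.9091, so cooperation is not sustainable.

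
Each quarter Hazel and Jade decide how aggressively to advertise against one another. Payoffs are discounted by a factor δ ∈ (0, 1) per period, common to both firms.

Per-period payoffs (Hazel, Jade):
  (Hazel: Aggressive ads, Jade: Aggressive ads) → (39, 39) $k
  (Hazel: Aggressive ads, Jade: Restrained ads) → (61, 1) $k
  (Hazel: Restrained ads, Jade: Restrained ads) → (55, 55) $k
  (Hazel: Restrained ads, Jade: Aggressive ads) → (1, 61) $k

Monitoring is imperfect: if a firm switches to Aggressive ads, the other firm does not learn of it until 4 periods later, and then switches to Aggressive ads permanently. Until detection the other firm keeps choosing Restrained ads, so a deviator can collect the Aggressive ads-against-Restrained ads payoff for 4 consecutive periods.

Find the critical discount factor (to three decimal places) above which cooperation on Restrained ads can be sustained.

The best deviation is to choose Aggressive ads for all 4 undetected periods, earning 61 each, then 39 forever once detected.
Deviation value: 61(1−δ^4)/(1−δ) + 39δ^4/(1−δ); cooperation value: 55/(1−δ).
IC: 55 ≥ 61(1−δ^4) + 39δ^4 = 61 − 22δ^4.
So δ^4 ≥ 6/22 = 3/11, giving δ ≥ (3/11)^(1/4) ≈ 0.723.

0.723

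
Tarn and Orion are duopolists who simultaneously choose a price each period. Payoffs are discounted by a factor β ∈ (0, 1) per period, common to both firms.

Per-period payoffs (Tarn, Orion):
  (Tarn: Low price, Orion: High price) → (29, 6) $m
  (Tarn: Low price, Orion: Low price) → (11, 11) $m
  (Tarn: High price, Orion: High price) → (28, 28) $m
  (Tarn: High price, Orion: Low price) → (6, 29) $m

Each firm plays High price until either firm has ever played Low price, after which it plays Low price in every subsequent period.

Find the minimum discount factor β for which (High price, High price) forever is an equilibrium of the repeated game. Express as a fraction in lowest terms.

28/(1−β) ≥ 29 + 11β/(1−β)
28 ≥ 29 − 18β
β ≥ 1/18.

1/18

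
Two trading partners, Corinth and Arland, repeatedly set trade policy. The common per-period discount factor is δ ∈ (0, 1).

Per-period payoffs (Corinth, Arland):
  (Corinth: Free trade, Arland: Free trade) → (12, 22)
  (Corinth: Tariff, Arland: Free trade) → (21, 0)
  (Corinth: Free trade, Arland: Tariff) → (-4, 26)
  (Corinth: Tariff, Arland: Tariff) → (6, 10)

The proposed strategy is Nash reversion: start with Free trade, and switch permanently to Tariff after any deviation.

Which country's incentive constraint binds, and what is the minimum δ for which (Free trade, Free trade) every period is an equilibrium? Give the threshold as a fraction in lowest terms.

Corinth: cooperation gives 12 each period; deviation gives 21 once then 6 forever.
  12/(1−δ) ≥ 21 + 6δ/(1−δ) ⇒ δ ≥ 9/15 = 3/5.
Arland: cooperation gives 22 each period; deviation gives 26 once then 10 forever.
  δ ≥ 4/16 = 1/4.
Both must hold, so the binding constraint is Corinth's: δ ≥ 3/5.

Corinth; δ ≥ 3/5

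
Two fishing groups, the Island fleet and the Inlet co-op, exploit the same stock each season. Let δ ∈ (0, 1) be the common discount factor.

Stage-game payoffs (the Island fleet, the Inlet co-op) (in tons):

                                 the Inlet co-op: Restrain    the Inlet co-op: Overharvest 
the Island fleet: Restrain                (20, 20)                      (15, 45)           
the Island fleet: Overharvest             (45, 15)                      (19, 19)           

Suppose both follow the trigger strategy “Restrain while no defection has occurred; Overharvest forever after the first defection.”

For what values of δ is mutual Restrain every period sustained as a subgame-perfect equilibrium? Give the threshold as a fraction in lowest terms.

25/26

Under grim trigger the critical discount factor is (T−C)/(T−P) with T = 45, C = 20, P = 19.
δ* = (45−20)/(45−19) = 25/26.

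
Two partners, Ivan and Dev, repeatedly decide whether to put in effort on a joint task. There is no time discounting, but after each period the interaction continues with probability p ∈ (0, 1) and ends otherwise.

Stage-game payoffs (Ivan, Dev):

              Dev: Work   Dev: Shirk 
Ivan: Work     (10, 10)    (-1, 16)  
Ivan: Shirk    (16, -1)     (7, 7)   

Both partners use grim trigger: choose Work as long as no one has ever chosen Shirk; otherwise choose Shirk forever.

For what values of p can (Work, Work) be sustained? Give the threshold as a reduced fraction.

With no time discounting, the continuation probability p plays the role of the discount factor.
Grim-trigger IC: 10/(1−p) ≥ 16 + 7p/(1−p) ⇒ p ≥ (16−10)/(16−7) = 2/3.

2/3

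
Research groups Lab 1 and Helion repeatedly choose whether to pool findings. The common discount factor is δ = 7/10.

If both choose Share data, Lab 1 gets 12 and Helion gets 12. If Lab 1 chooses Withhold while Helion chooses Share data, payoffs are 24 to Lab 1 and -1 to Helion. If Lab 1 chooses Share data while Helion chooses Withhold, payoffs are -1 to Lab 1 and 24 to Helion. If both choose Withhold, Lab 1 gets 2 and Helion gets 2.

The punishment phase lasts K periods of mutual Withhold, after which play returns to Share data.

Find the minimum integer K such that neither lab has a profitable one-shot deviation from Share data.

IC: δ(1−δ^K)/(1−δ) ≥ (24−12)/(12−2) = 6/5.
With δ = 7/10: need 1 − δ^K ≥ 6/5·(1−7/10)/(7/10), i.e. δ^K ≤ 0.4857.
Since (7/10)^2 = 0.4900 and (7/10)^3 = 0.3430, the smallest such K is 3.

3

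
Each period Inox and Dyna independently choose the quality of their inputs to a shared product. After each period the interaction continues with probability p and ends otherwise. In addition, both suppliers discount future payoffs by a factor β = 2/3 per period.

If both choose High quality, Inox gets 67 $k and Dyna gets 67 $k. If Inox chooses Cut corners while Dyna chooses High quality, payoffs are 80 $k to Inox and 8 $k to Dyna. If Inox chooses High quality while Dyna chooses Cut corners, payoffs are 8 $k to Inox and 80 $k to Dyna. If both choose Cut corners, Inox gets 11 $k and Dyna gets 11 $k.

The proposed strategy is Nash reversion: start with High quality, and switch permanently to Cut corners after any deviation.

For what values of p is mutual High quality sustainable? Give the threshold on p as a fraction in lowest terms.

13/46

With continuation probability p and discount β, the effective per-period discount factor is βp.
Grim-trigger IC: βp ≥ (80−67)/(80−11) = 13/69.
So p ≥ (13/69)/(2/3) = 13/46.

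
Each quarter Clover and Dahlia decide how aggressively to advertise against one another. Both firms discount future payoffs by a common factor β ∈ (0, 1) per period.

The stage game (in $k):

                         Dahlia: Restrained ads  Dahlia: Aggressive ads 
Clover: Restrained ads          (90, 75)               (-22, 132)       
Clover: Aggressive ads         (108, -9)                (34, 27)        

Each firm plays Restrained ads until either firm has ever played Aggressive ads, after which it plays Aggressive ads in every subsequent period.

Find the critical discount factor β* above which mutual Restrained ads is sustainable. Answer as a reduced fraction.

19/35

For Clover: deviation gain 108−90 = 18, per-period punishment loss 90−34 = 56. IC gives β ≥ 18/74 = 9/37.
For Dahlia: gain 57, loss 48 per period, so β ≥ 57/105 = 19/35.
The tighter constraint is Dahlia's, so cooperation needs β ≥ 19/35.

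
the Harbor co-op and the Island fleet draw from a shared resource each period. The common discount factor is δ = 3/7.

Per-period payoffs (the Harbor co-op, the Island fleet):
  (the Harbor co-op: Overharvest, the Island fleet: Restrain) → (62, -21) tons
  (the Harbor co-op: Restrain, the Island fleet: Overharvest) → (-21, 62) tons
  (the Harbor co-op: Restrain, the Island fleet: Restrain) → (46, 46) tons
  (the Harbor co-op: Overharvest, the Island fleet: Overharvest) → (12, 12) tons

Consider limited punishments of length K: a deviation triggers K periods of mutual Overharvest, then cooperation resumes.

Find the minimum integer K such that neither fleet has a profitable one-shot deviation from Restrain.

2

No profitable deviation requires (46−12)(δ+…+δ^K) ≥ 62−46, i.e. δ+…+δ^K ≥ 8/17 ≈ 0.4706.
With δ = 3/7, the partial sums are K=1: 0.4286, K=2: 0.6122.
K = 2 is the first length at which the sum reaches 0.4706.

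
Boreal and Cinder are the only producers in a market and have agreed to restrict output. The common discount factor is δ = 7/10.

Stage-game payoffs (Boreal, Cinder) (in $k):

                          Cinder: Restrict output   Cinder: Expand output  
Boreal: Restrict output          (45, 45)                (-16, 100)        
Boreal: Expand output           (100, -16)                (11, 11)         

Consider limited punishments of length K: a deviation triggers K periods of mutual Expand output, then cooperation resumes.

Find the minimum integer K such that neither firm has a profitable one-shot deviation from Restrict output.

4

Need Σ_{k=1}^{K} δ^k ≥ (100−45)/(45−11) = 1.6176 at δ = 7/10.
At K = 3 the sum is 1.5330 < 1.6176; at K = 4 it is 1.7731 ≥ 1.6176.
So the minimum punishment length is K = 4.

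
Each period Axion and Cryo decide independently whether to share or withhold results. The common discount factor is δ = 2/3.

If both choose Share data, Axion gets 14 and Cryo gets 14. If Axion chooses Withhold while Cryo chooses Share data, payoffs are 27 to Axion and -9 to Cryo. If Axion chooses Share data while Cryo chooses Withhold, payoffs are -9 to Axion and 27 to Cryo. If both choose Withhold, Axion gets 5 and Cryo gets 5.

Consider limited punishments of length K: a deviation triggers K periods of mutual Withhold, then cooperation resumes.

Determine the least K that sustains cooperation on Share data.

4

No profitable deviation requires (14−5)(δ+…+δ^K) ≥ 27−14, i.e. δ+…+δ^K ≥ 13/9 ≈ 1.4444.
With δ = 2/3, the partial sums are K=1: 0.6667, K=2: 1.1111, K=3: 1.4074, K=4: 1.6049.
K = 4 is the first length at which the sum reaches 1.4444.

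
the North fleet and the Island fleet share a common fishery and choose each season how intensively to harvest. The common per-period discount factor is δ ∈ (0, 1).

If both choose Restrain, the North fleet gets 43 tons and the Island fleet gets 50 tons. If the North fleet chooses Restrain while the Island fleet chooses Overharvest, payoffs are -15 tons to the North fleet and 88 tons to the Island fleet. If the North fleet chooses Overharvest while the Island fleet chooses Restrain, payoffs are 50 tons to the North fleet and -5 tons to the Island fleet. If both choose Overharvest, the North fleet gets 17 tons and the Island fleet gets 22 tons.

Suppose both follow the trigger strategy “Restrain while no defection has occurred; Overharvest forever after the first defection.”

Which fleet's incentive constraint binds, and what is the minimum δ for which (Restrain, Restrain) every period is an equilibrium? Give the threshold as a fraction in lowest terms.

the Island fleet; δ ≥ 19/33

For the North fleet: deviation gain 50−43 = 7, per-period punishment loss 43−17 = 26. IC gives δ ≥ 7/33.
For the Island fleet: gain 38, loss 28 per period, so δ ≥ 38/66 = 19/33.
The tighter constraint is the Island fleet's, so cooperation needs δ ≥ 19/33.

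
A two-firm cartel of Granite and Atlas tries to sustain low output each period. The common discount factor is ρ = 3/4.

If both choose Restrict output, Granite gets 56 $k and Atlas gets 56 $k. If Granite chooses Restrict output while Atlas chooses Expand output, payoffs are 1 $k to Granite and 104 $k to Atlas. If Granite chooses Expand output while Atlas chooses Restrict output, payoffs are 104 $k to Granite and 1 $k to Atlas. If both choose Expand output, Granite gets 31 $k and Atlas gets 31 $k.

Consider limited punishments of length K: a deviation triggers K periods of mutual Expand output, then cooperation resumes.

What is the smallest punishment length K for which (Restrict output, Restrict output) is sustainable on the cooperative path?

Need Σ_{k=1}^{K} ρ^k ≥ (104−56)/(56−31) = 1.9200 at ρ = 3/4.
At K = 3 the sum is 1.7344 < 1.9200; at K = 4 it is 2.0508 ≥ 1.9200.
So the minimum punishment length is K = 4.

4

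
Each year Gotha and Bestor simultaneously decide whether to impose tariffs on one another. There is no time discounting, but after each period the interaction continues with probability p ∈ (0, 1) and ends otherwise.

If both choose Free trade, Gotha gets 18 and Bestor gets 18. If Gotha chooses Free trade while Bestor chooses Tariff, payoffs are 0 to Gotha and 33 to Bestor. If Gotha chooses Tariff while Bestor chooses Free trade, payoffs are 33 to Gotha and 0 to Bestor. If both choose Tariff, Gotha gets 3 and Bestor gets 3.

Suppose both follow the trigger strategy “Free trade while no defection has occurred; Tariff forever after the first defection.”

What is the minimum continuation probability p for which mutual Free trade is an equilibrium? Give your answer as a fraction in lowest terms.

1/2

With no time discounting, the continuation probability p plays the role of the discount factor.
Grim-trigger IC: 18/(1−p) ≥ 33 + 3p/(1−p) ⇒ p ≥ (33−18)/(33−3) = 1/2.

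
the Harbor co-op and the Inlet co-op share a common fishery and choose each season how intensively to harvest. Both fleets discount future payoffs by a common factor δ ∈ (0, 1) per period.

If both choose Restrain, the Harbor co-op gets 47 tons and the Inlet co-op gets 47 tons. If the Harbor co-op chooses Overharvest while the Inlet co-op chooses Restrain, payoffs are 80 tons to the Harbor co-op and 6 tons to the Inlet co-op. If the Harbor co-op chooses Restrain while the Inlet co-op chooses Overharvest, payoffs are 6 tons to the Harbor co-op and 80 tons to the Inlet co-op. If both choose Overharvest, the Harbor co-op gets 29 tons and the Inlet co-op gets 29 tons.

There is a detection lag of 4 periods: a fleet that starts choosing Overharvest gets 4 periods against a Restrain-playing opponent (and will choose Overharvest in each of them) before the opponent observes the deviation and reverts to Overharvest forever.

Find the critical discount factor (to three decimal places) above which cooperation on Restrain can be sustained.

0.897

A deviator earns 80 for 4 periods, then 29 forever; cooperating earns 47 forever. Multiplying the IC by (1−δ):
47 ≥ 80(1−δ^4) + 29δ^4, so 51·δ^4 ≥ 33 and δ^4 ≥ 11/17.
δ ≥ (11/17)^(1/4) ≈ 0.897.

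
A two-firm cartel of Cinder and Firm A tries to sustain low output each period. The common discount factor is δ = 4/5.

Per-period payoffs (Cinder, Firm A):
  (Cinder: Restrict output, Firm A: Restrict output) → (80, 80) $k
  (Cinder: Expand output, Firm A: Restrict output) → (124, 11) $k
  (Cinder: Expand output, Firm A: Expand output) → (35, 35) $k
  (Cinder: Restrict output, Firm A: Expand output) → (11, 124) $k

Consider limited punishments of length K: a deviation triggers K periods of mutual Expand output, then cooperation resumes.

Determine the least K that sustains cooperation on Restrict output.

Need Σ_{k=1}^{K} δ^k ≥ (124−80)/(80−35) = 0.9778 at δ = 4/5.
At K = 1 the sum is 0.8000 < 0.9778; at K = 2 it is 1.4400 ≥ 0.9778.
So the minimum punishment length is K = 2.

2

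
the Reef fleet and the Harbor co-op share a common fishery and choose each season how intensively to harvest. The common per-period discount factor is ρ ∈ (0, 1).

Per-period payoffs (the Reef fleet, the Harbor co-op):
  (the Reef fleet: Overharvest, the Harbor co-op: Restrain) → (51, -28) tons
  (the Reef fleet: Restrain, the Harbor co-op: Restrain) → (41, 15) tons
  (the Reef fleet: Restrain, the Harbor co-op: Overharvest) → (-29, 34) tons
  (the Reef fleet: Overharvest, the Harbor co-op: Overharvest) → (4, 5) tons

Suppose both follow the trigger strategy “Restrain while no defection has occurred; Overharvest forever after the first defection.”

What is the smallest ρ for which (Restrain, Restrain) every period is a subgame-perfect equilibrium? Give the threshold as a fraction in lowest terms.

the Reef fleet's threshold: (51−41)/(51−4) = 10/47.
the Harbor co-op's threshold: (34−15)/(34−5) = 19/29.
10/47 < 19/29, so the Harbor co-op binds and ρ* = 19/29.

19/29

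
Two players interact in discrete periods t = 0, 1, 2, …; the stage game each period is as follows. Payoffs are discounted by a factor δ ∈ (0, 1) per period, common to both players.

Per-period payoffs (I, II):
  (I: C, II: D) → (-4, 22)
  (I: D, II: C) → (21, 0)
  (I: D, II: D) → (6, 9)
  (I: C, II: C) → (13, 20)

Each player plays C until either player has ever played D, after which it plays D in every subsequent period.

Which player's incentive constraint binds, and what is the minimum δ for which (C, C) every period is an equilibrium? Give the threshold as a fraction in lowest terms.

I's threshold: (21−13)/(21−6) = 8/15.
II's threshold: (22−20)/(22−9) = 2/13.
8/15 > 2/13, so I binds and δ* = 8/15.

I; δ ≥ 8/15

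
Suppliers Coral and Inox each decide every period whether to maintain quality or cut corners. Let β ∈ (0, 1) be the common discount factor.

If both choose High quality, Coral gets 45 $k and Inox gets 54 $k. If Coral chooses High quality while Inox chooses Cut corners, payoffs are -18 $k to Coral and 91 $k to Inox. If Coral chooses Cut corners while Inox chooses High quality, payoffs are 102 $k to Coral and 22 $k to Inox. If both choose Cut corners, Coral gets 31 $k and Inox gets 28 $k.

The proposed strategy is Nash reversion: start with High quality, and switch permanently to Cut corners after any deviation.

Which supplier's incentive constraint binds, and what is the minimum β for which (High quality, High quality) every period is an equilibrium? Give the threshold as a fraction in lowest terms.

For Coral: deviation gain 102−45 = 57, per-period punishment loss 45−31 = 14. IC gives β ≥ 57/71.
For Inox: gain 37, loss 26 per period, so β ≥ 37/63.
The tighter constraint is Coral's, so cooperation needs β ≥ 57/71.

Coral; β ≥ 57/71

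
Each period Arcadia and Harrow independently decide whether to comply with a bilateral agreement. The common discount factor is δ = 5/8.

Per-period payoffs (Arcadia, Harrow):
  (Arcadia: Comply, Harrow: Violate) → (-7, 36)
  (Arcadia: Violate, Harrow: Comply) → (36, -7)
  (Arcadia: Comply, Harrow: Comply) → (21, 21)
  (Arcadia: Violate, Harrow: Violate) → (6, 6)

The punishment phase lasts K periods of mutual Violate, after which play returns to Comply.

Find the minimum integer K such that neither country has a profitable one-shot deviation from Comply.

IC: δ(1−δ^K)/(1−δ) ≥ (36−21)/(21−6) = 1.
With δ = 5/8: need 1 − δ^K ≥ 1·(1−5/8)/(5/8), i.e. δ^K ≤ 0.4000.
Since (5/8)^1 = 0.6250 and (5/8)^2 = 0.3906, the smallest such K is 2.

2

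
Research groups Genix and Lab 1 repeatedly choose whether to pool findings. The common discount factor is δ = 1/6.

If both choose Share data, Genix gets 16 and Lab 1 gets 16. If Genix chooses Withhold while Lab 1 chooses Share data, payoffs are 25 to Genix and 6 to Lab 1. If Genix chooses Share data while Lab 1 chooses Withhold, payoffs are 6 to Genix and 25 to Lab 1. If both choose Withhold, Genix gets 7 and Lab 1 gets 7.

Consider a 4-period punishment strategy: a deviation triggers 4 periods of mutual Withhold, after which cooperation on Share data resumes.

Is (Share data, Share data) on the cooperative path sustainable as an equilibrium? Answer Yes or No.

Comparing payoff streams over the 5 periods until play realigns: cooperate → 16(1+δ+…+δ^4); deviate → 25 + 7(δ+…+δ^4).
Cooperation is sustained iff (16−7)(δ+…+δ^4) ≥ 25−16.
δ+…+δ^4 = 1/6·(1−(1/6)^4)/(1−1/6) = 0.1998, and (25−16)/(16−7) = 1.0000.
0.1998 < 1.0000, so cooperation is not sustainable.

No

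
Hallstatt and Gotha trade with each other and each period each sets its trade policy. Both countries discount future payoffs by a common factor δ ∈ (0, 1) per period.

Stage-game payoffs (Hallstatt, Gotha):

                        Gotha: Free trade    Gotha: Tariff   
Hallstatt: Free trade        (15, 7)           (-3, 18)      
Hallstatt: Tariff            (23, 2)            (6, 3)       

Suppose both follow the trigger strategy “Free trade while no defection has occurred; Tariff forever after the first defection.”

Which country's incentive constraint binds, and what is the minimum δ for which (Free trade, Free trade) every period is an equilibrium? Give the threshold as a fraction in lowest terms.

Gotha; δ ≥ 11/15

Hallstatt: cooperation gives 15 each period; deviation gives 23 once then 6 forever.
  15/(1−δ) ≥ 23 + 6δ/(1−δ) ⇒ δ ≥ 8/17.
Gotha: cooperation gives 7 each period; deviation gives 18 once then 3 forever.
  δ ≥ 11/15.
Both must hold, so the binding constraint is Gotha's: δ ≥ 11/15.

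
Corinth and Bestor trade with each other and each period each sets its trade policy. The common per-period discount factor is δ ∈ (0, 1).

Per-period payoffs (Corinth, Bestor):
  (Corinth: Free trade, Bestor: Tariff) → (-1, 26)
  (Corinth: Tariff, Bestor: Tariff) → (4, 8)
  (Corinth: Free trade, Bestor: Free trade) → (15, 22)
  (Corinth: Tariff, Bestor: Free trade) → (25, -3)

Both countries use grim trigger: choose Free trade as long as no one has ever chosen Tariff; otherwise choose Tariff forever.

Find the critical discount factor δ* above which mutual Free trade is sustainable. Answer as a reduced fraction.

For Corinth: deviation gain 25−15 = 10, per-period punishment loss 15−4 = 11. IC gives δ ≥ 10/21.
For Bestor: gain 4, loss 14 per period, so δ ≥ 4/18 = 2/9.
The tighter constraint is Corinth's, so cooperation needs δ ≥ 10/21.

10/21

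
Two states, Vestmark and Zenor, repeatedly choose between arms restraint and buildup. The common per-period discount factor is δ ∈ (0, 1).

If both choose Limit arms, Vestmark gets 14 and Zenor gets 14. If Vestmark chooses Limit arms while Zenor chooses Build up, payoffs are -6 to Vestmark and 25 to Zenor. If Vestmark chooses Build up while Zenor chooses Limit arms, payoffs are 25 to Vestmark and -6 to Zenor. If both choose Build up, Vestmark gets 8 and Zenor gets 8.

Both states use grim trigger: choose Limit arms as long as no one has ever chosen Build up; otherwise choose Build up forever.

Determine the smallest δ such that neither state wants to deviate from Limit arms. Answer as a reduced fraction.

One-period gain from deviating is 25 − 14 = 11. The loss is 14 − 8 = 6 in every subsequent period, with present value 6·δ/(1−δ).
Deviation is unprofitable when 6·δ/(1−δ) ≥ 11, i.e. δ/(1−δ) ≥ 11/6.
Equivalently δ ≥ 11/(11+6) = 11/17.

11/17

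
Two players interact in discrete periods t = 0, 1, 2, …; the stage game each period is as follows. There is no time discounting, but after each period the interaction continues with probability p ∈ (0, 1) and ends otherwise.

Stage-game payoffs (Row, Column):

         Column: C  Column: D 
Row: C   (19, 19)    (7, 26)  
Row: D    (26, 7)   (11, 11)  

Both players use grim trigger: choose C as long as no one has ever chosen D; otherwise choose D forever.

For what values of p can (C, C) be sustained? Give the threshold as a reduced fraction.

7/15

With no time discounting, the continuation probability p plays the role of the discount factor.
Grim-trigger IC: 19/(1−p) ≥ 26 + 11p/(1−p) ⇒ p ≥ (26−19)/(26−11) = 7/15.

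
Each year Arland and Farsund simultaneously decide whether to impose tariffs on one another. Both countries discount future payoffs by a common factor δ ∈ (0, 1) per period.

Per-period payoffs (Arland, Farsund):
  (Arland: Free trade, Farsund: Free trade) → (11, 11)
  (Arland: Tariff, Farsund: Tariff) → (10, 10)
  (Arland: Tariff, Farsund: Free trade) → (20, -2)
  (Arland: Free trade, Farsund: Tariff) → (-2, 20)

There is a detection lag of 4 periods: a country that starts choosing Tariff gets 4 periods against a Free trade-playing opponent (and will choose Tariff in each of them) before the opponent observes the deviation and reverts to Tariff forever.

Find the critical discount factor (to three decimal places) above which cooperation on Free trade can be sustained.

A deviator earns 20 for 4 periods, then 10 forever; cooperating earns 11 forever. Multiplying the IC by (1−δ):
11 ≥ 20(1−δ^4) + 10δ^4, so 10·δ^4 ≥ 9 and δ^4 ≥ 9/10.
δ ≥ (9/10)^(1/4) ≈ 0.974.

0.974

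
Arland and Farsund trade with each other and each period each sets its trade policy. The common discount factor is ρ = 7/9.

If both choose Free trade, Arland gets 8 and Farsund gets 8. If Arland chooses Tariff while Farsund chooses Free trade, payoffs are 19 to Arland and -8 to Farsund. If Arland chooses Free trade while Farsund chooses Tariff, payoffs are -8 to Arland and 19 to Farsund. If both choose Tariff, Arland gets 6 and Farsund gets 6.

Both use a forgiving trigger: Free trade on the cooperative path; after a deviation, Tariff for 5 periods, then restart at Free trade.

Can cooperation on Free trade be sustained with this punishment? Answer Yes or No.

A one-shot deviation gives 19 now, then 6 for 5 periods, then back to 8.
Gain from deviating: (19−8) today; loss: (8−6) in each of the next 5 periods.
No-deviation condition: (8−6)(ρ+…+ρ^5) ≥ 19−8, i.e. ρ+…+ρ^5 ≥ 11/2.
At ρ = 7/9: ρ+…+ρ^5 = 2.5038 < 5.5000.
So cooperation is not sustainable.

No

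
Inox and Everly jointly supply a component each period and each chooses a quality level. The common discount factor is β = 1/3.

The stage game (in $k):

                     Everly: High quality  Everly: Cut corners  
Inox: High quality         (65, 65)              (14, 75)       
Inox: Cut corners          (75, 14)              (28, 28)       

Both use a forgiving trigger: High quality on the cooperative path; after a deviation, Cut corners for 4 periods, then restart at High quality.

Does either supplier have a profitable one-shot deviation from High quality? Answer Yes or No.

No

Comparing payoff streams over the 5 periods until play realigns: cooperate → 65(1+β+…+β^4); deviate → 75 + 28(β+…+β^4).
Cooperation is sustained iff (65−28)(β+…+β^4) ≥ 75−65.
β+…+β^4 = 1/3·(1−(1/3)^4)/(1−1/3) = 0.4938, and (75−65)/(65−28) = 0.2703.
0.4938 ≥ 0.2703, so cooperation is sustainable.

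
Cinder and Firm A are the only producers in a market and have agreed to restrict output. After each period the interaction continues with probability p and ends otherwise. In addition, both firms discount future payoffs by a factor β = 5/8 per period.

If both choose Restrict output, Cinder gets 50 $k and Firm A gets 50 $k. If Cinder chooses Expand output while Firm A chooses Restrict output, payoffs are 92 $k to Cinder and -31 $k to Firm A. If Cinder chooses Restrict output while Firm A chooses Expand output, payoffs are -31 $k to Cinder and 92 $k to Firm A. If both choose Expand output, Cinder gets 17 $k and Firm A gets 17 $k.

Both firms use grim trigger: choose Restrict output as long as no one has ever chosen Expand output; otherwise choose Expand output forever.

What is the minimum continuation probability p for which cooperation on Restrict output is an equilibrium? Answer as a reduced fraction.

112/125

With continuation probability p and discount β, the effective per-period discount factor is βp.
Grim-trigger IC: βp ≥ (92−50)/(92−17) = 14/25.
So p ≥ (14/25)/(5/8) = 112/125.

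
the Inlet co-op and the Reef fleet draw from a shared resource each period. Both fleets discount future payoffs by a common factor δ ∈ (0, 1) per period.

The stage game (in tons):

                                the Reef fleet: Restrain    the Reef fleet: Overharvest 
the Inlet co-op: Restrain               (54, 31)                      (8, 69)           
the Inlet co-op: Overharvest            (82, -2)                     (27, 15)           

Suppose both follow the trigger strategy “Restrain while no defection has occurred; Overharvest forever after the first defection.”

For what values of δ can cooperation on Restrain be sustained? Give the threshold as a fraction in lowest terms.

19/27

the Inlet co-op: cooperation gives 54 each period; deviation gives 82 once then 27 forever.
  54/(1−δ) ≥ 82 + 27δ/(1−δ) ⇒ δ ≥ 28/55.
the Reef fleet: cooperation gives 31 each period; deviation gives 69 once then 15 forever.
  δ ≥ 38/54 = 19/27.
Both must hold, so the binding constraint is the Reef fleet's: δ ≥ 19/27.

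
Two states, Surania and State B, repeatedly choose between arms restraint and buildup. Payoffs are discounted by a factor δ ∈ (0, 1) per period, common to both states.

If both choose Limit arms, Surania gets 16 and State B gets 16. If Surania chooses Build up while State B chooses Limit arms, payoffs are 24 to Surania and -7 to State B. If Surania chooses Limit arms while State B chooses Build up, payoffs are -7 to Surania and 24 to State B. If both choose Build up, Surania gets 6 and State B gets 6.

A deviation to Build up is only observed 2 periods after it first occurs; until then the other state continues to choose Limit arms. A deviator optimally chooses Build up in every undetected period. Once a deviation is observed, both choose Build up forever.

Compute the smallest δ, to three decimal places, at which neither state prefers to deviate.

0.667

A deviator earns 24 for 2 periods, then 6 forever; cooperating earns 16 forever. Multiplying the IC by (1−δ):
16 ≥ 24(1−δ^2) + 6δ^2, so 18·δ^2 ≥ 8 and δ^2 ≥ 4/9.
δ ≥ (4/9)^(1/2) ≈ 0.667.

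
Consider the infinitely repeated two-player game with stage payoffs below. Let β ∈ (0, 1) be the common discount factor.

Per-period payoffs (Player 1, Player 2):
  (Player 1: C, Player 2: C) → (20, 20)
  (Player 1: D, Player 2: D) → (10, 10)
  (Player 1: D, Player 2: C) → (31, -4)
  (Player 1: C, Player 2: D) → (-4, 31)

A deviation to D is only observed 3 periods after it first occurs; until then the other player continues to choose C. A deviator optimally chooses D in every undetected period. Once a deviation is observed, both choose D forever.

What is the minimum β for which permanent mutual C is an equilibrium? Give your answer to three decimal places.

Deviating for the 3 undetected periods gains 31−20 = 11 per period over cooperation, then loses 20−10 = 10 per period forever once punishment starts.
Gain: 11(1 + β + … + β^2); loss: 10·β^3/(1−β).
No profitable deviation ⇔ 11(1−β^3) ≤ 10·β^3, i.e. β^3 ≥ 11/(11+10) = 11/21.
Hence β ≥ (11/21)^(1/3) ≈ 0.806.

0.806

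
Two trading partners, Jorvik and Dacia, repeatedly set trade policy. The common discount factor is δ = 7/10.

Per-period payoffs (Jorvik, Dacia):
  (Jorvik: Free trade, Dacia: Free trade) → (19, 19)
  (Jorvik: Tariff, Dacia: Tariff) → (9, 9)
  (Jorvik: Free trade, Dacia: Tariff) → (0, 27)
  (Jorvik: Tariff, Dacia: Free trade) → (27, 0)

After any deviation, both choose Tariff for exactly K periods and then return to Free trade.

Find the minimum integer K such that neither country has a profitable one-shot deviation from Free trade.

Need Σ_{k=1}^{K} δ^k ≥ (27−19)/(19−9) = 0.8000 at δ = 7/10.
At K = 1 the sum is 0.7000 < 0.8000; at K = 2 it is 1.1900 ≥ 0.8000.
So the minimum punishment length is K = 2.

2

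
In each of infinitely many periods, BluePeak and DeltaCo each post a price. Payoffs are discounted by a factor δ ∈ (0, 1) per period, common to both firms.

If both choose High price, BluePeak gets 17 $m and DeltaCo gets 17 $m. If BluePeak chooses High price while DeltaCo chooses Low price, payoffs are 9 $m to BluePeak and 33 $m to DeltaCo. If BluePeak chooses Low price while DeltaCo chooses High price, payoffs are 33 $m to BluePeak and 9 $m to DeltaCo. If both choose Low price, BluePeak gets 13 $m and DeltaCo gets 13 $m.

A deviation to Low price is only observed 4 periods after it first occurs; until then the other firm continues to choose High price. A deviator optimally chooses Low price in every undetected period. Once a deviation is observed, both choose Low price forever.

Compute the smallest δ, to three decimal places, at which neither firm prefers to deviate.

0.946

The best deviation is to choose Low price for all 4 undetected periods, earning 33 each, then 13 forever once detected.
Deviation value: 33(1−δ^4)/(1−δ) + 13δ^4/(1−δ); cooperation value: 17/(1−δ).
IC: 17 ≥ 33(1−δ^4) + 13δ^4 = 33 − 20δ^4.
So δ^4 ≥ 16/20 = 4/5, giving δ ≥ (4/5)^(1/4) ≈ 0.946.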